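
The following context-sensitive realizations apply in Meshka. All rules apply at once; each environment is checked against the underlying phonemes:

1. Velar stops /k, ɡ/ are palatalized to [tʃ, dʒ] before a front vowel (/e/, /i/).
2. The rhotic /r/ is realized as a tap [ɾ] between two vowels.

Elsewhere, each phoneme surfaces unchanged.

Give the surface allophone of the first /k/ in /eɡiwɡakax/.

/k/ (between /a/ and /a/): rule 1 targets it, but not before a front vowel → unchanged [k].

[k]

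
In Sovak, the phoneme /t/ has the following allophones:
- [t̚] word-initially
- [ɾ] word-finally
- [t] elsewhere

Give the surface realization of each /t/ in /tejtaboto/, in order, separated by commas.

Occurrence 1 (position 1): word-initially → [t̚].
Occurrence 2 (position 4): no conditioning environment matches → elsewhere allophone [t].
Occurrence 3 (position 8): no conditioning environment matches → elsewhere allophone [t].

[t̚], [t], [t]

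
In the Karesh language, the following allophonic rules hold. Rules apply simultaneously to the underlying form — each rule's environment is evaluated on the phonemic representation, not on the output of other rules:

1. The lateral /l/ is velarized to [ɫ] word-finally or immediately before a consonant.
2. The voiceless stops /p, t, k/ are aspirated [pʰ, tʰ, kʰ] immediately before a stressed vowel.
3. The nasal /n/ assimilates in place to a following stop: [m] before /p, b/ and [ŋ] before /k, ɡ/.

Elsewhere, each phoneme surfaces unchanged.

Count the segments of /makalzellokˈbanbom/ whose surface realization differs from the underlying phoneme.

3

Segments that undergo a rule: /l/ → [ɫ] (rule 1); /l/ → [ɫ] (rule 1); /n/ → [m] (rule 3).
All other segments surface unchanged.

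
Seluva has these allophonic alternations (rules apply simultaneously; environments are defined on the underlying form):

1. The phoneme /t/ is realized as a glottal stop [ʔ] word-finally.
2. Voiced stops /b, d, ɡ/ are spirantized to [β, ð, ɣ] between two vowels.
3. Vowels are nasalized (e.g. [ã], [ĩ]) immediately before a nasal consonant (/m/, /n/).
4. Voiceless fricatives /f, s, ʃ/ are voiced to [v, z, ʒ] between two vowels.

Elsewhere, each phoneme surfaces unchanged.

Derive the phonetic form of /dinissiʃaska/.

/d/ (word-initial) fails the environment for rule 2, so it stays [d].
/i/ (between /d/ and /n/): before a nasal consonant, so rule 3 applies → [ĩ].
/i/ (between /n/ and /s/) is in the target of rule 3 but the environment (before a nasal consonant) is not met → [i].
/s/ — between /i/ and /s/; rule 4 does not apply here → [s].
/s/ — between /s/ and /i/; rule 4 does not apply here → [s].
/i/ (between /s/ and /ʃ/) fails the environment for rule 3, so it stays [i].
/ʃ/ (between /i/ and /a/): between two vowels, so rule 4 applies → [ʒ].
/a/ (between /ʃ/ and /s/): rule 3 targets it, but not before a nasal consonant → unchanged [a].
/s/ (between /a/ and /k/): rule 4 targets it, but not between two vowels → unchanged [s].
/a/ (word-final) fails the environment for rule 3, so it stays [a].

[dĩnissiʒaska]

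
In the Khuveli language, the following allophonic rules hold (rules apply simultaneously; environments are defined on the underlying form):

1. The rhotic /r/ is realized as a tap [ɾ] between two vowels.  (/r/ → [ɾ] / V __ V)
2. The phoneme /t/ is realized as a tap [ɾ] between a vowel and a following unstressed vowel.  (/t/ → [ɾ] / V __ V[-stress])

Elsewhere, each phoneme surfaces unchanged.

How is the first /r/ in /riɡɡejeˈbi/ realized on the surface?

[r]

/r/ — word-initial; rule 1 does not apply here → [r].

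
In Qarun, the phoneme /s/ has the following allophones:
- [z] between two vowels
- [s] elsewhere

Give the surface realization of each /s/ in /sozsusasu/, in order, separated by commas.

[s], [s], [z], [z]

Occurrence 1 (position 1): no conditioning environment matches → elsewhere allophone [s].
Occurrence 2 (position 4): no conditioning environment matches → elsewhere allophone [s].
Occurrence 3 (position 6): between two vowels → [z].
Occurrence 4 (position 8): between two vowels → [z].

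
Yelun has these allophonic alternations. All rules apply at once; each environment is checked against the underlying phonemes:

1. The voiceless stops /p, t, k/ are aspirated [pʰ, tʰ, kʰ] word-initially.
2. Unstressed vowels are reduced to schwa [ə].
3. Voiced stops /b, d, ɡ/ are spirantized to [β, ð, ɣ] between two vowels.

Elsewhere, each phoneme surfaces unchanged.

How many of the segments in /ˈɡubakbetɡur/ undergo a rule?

4

Segments that undergo a rule: /b/ → [β] (rule 3); /a/ → [ə] (rule 2); /e/ → [ə] (rule 2); /u/ → [ə] (rule 2).
All other segments surface unchanged.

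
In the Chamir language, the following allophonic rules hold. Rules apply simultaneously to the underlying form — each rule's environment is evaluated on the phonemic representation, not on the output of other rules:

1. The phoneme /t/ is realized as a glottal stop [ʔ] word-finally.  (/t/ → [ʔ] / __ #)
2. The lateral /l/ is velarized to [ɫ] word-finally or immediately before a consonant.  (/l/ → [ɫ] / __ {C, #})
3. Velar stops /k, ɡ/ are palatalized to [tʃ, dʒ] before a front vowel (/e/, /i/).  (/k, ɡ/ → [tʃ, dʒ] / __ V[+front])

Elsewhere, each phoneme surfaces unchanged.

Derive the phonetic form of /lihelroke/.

/l/ (word-initial) fails the environment for rule 2, so it stays [l].
/i/ stays [i].
/h/ (between /i/ and /e/): no rule targets it → [h].
/e/ — not in any rule's target class → [e].
/l/ meets the environment for rule 2 (word-finally or immediately before a consonant) → [ɫ].
/r/ stays [r].
/o/ (between /r/ and /k/): no rule targets it → [o].
/k/ (between /o/ and /e/) occurs before a front vowel → [tʃ] by rule 3.
/e/ (word-final) is unaffected → [e].

[liheɫrotʃe]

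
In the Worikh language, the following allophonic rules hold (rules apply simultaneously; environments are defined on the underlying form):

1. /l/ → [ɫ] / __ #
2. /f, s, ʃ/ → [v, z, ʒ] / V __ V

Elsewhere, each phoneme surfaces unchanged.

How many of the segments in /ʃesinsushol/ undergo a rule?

Segments that undergo a rule: /s/ → [z] (rule 2); /l/ → [ɫ] (rule 1).
All other segments surface unchanged.

2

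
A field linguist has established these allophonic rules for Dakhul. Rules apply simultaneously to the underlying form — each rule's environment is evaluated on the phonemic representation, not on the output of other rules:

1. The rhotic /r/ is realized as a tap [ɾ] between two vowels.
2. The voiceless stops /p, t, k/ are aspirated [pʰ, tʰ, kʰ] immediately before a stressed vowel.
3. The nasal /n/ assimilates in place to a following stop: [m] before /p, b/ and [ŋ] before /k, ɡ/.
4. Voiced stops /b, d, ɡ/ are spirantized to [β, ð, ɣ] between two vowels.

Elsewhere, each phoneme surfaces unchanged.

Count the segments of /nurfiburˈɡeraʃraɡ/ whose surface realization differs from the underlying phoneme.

Segments that undergo a rule: /b/ → [β] (rule 4); /r/ → [ɾ] (rule 1).
All other segments surface unchanged.

2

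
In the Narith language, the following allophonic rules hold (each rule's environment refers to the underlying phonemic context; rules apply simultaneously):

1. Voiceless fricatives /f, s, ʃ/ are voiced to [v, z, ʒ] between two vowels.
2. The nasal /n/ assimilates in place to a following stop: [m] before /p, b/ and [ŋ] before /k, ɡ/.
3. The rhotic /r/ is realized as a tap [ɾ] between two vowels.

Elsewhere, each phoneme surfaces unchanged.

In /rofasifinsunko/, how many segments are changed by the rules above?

Segments that undergo a rule: /f/ → [v] (rule 1); /s/ → [z] (rule 1); /f/ → [v] (rule 1); /n/ → [ŋ] (rule 2).
All other segments surface unchanged.

4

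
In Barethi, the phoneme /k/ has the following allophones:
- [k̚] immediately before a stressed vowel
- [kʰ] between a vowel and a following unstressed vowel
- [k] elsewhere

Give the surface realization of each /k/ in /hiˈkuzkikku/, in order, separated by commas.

[k̚], [k], [k], [k]

Occurrence 1 (position 3): immediately before a stressed vowel → [k̚].
Occurrence 2 (position 6): no conditioning environment matches → elsewhere allophone [k].
Occurrence 3 (position 8): no conditioning environment matches → elsewhere allophone [k].
Occurrence 4 (position 9): no conditioning environment matches → elsewhere allophone [k].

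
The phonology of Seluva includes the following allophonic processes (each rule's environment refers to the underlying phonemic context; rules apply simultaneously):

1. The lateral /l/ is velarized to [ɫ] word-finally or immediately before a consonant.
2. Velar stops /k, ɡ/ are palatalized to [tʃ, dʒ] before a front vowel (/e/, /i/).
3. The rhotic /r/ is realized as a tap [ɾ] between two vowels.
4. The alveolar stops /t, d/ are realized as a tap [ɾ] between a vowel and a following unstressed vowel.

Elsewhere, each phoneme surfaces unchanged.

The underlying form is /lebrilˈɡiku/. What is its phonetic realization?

/l/ (word-initial): rule 1 targets it, but not word-finally or immediately before a consonant → unchanged [l].
/e/ stays [e].
/b/ (between /e/ and /r/): no rule targets it → [b].
/r/ (between /b/ and /i/) is in the target of rule 3 but the environment (between two vowels) is not met → [r].
/i/ — not in any rule's target class → [i].
/l/ (between /i/ and /ɡ/) occurs word-finally or immediately before a consonant → [ɫ] by rule 1.
/ɡ/ (between /l/ and /i/) occurs before a front vowel → [dʒ] by rule 2.
/i/ (between /ɡ/ and /k/) is unaffected → [i].
/k/ (between /i/ and /u/): rule 2 targets it, but not before a front vowel → unchanged [k].
/u/ stays [u].

[lebriɫˈdʒiku]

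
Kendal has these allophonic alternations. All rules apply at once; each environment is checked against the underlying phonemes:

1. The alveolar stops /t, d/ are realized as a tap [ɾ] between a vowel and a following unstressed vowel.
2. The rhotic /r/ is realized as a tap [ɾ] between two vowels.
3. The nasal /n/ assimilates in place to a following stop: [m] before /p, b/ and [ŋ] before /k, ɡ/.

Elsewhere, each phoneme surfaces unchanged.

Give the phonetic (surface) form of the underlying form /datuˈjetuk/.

/d/ (word-initial): rule 1 targets it, but not between a vowel and a following unstressed vowel → unchanged [d].
/a/ stays [a].
/t/ meets the environment for rule 1 (between a vowel and a following unstressed vowel) → [ɾ].
/u/ — not in any rule's target class → [u].
/j/ (between /u/ and /e/) is unaffected → [j].
/e/ stays [e].
/t/ meets the environment for rule 1 (between a vowel and a following unstressed vowel) → [ɾ].
/u/ stays [u].
/k/ stays [k].

[daɾuˈjeɾuk]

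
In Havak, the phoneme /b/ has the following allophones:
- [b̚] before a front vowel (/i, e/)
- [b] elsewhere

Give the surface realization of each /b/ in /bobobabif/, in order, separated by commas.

[b], [b], [b], [b̚]

Occurrence 1 (position 1): no conditioning environment matches → elsewhere allophone [b].
Occurrence 2 (position 3): no conditioning environment matches → elsewhere allophone [b].
Occurrence 3 (position 5): no conditioning environment matches → elsewhere allophone [b].
Occurrence 4 (position 7): before a front vowel (/i, e/) → [b̚].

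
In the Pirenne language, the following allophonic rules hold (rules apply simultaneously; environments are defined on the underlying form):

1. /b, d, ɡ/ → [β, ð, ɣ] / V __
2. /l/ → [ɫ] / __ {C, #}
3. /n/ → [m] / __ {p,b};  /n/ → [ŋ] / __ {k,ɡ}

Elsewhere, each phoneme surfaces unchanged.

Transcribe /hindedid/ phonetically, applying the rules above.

[hindeðið]

/n/ (between /i/ and /d/) is in the target of rule 3 but the environment (before a labial or velar stop) is not met → [n].
/d/ (between /n/ and /e/): rule 1 targets it, but not immediately after a vowel → unchanged [d].
/d/ (between /e/ and /i/) occurs immediately after a vowel → [ð] by rule 1.
Rule 1 applies to /d/ (word-final: immediately after a vowel) → [ð].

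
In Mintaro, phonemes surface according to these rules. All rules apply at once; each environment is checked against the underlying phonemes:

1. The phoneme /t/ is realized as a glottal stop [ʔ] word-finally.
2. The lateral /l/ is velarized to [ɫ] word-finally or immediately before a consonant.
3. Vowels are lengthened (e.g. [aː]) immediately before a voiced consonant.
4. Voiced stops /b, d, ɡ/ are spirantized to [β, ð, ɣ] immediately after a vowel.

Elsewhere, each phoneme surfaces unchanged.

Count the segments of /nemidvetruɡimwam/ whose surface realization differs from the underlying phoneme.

Segments that undergo a rule: /e/ → [eː] (rule 3); /i/ → [iː] (rule 3); /d/ → [ð] (rule 4); /u/ → [uː] (rule 3); /ɡ/ → [ɣ] (rule 4); /i/ → [iː] (rule 3); /a/ → [aː] (rule 3).
All other segments surface unchanged.

7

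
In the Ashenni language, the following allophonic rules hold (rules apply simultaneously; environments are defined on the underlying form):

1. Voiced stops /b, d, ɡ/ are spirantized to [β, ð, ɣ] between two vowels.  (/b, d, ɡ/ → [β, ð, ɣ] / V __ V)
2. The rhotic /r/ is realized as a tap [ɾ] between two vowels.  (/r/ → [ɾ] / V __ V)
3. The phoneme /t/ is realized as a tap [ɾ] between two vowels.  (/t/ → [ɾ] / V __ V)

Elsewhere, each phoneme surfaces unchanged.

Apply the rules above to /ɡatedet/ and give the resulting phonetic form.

/ɡ/ (word-initial) fails the environment for rule 1, so it stays [ɡ].
/a/ (between /ɡ/ and /t/): no rule targets it → [a].
/t/ (between /a/ and /e/) occurs between two vowels → [ɾ] by rule 3.
/e/ — not in any rule's target class → [e].
Rule 1 applies to /d/ (between /e/ and /e/: between two vowels) → [ð].
/e/ (between /d/ and /t/) is unaffected → [e].
/t/ — word-final; rule 3 does not apply here → [t].

[ɡaɾeðet]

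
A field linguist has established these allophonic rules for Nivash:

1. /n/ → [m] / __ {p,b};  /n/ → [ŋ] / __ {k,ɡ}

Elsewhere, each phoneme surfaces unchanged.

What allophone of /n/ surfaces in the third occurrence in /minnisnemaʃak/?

/n/ (between /s/ and /e/) fails the environment for rule 1, so it stays [n].

[n]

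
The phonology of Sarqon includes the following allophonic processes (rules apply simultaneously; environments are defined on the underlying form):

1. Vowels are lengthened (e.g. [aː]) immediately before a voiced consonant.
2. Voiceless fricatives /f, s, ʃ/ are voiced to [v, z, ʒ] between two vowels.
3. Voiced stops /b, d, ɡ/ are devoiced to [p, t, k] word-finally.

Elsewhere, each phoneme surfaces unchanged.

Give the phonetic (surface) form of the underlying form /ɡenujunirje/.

/ɡ/ (word-initial): rule 3 targets it, but not word-finally → unchanged [ɡ].
Rule 1 applies to /e/ (between /ɡ/ and /n/: before a voiced consonant) → [eː].
/n/ stays [n].
Rule 1 applies to /u/ (between /n/ and /j/: before a voiced consonant) → [uː].
/j/ (between /u/ and /u/) is unaffected → [j].
/u/ — between /j/ and /n/, before a voiced consonant — surfaces as [uː] (rule 1).
/n/ (between /u/ and /i/) is unaffected → [n].
/i/ (between /n/ and /r/) occurs before a voiced consonant → [iː] by rule 1.
/r/ — not in any rule's target class → [r].
/j/ stays [j].
/e/ — word-final; rule 1 does not apply here → [e].

[ɡeːnuːjuːniːrje]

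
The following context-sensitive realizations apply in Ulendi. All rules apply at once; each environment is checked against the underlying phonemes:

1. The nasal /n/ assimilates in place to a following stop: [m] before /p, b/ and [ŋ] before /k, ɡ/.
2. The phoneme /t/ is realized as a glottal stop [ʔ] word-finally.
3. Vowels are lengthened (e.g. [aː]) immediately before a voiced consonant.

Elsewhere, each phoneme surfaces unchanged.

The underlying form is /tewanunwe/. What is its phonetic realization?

/t/ (word-initial): rule 2 targets it, but not word-finally → unchanged [t].
/e/ (between /t/ and /w/) occurs before a voiced consonant → [eː] by rule 3.
/w/ — not in any rule's target class → [w].
/a/ (between /w/ and /n/): before a voiced consonant, so rule 3 applies → [aː].
/n/ (between /a/ and /u/) is in the target of rule 1 but the environment (before a labial or velar stop) is not met → [n].
/u/ (between /n/ and /n/): before a voiced consonant, so rule 3 applies → [uː].
/n/ — between /u/ and /w/; rule 1 does not apply here → [n].
/w/ (between /n/ and /e/) is unaffected → [w].
/e/ — word-final; rule 3 does not apply here → [e].

[teːwaːnuːnwe]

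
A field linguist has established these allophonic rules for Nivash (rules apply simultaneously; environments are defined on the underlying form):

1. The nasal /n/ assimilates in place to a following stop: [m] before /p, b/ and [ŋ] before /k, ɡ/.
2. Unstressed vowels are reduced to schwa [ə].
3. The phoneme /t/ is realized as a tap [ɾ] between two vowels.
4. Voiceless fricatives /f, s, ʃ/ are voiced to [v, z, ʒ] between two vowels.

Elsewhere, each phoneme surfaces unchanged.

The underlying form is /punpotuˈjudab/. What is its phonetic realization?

[pəmpəɾəˈjudəb]

/u/ (between /p/ and /n/) occurs in an unstressed syllable → [ə] by rule 2.
/n/ meets the environment for rule 1 (before a labial or velar stop) → [m].
/o/ (between /p/ and /t/): in an unstressed syllable, so rule 2 applies → [ə].
Rule 3 applies to /t/ (between /o/ and /u/: between two vowels) → [ɾ].
Rule 2 applies to /u/ (between /t/ and /j/: in an unstressed syllable) → [ə].
/u/ (between /j/ and /d/): rule 2 targets it, but not in an unstressed syllable → unchanged [u].
/a/ (between /d/ and /b/): in an unstressed syllable, so rule 2 applies → [ə].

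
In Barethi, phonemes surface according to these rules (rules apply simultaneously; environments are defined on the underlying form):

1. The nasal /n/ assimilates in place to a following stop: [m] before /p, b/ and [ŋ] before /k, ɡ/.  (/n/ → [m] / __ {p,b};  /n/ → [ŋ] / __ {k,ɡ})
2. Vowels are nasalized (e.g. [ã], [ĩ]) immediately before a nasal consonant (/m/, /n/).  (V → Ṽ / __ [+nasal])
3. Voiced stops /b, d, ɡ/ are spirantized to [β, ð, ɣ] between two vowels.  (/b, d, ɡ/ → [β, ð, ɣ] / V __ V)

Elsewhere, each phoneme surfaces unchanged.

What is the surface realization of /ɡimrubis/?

[ɡĩmruβis]

/ɡ/ (word-initial): rule 3 targets it, but not between two vowels → unchanged [ɡ].
/i/ meets the environment for rule 2 (before a nasal consonant) → [ĩ].
/m/ (between /i/ and /r/): no rule targets it → [m].
/r/ (between /m/ and /u/): no rule targets it → [r].
/u/ (between /r/ and /b/): rule 2 targets it, but not before a nasal consonant → unchanged [u].
/b/ (between /u/ and /i/) occurs between two vowels → [β] by rule 3.
/i/ (between /b/ and /s/): rule 2 targets it, but not before a nasal consonant → unchanged [i].
/s/ stays [s].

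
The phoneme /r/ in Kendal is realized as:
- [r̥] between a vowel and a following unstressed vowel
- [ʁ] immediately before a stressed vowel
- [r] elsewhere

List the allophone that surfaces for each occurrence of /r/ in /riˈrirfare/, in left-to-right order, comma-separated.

Occurrence 1 (position 1): no conditioning environment matches → elsewhere allophone [r].
Occurrence 2 (position 3): immediately before a stressed vowel → [ʁ].
Occurrence 3 (position 5): no conditioning environment matches → elsewhere allophone [r].
Occurrence 4 (position 8): between a vowel and a following unstressed vowel → [r̥].

[r], [ʁ], [r], [r̥]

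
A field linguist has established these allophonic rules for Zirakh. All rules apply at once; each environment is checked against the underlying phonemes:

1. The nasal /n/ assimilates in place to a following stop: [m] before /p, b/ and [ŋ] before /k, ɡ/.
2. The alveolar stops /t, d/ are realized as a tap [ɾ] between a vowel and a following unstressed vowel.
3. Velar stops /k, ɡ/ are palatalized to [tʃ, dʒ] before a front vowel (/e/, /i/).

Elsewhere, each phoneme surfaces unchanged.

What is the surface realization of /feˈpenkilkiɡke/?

[feˈpeŋtʃiltʃiɡtʃe]

/n/ (between /e/ and /k/) occurs before a labial or velar stop → [ŋ] by rule 1.
/k/ meets the environment for rule 3 (before a front vowel) → [tʃ].
/k/ (between /l/ and /i/) occurs before a front vowel → [tʃ] by rule 3.
/ɡ/ — between /i/ and /k/; rule 3 does not apply here → [ɡ].
Rule 3 applies to /k/ (between /ɡ/ and /e/: before a front vowel) → [tʃ].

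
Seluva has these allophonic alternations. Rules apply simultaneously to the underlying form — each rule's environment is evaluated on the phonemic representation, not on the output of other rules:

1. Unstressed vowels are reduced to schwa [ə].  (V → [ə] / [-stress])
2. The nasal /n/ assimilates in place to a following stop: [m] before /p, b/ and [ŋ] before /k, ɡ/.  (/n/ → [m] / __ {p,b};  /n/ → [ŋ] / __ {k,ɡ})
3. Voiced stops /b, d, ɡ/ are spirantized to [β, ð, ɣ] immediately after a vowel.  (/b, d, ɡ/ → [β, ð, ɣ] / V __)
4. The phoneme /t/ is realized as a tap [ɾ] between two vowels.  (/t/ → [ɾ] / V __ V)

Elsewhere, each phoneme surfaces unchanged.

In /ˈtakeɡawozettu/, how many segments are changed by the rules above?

6

Segments that undergo a rule: /e/ → [ə] (rule 1); /ɡ/ → [ɣ] (rule 3); /a/ → [ə] (rule 1); /o/ → [ə] (rule 1); /e/ → [ə] (rule 1); /u/ → [ə] (rule 1).
All other segments surface unchanged.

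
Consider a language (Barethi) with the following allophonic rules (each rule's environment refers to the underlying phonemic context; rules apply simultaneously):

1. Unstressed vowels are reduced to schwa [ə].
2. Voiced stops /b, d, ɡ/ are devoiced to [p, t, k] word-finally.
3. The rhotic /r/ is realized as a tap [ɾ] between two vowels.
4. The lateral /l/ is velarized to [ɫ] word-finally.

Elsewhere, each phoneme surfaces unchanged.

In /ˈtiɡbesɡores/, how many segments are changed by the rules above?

Segments that undergo a rule: /e/ → [ə] (rule 1); /o/ → [ə] (rule 1); /r/ → [ɾ] (rule 3); /e/ → [ə] (rule 1).
All other segments surface unchanged.

4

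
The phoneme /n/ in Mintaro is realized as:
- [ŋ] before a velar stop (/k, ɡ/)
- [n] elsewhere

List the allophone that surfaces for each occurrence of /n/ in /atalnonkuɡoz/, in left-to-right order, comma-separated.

[n], [ŋ]

Occurrence 1 (position 5): no conditioning environment matches → elsewhere allophone [n].
Occurrence 2 (position 7): before a velar stop → [ŋ].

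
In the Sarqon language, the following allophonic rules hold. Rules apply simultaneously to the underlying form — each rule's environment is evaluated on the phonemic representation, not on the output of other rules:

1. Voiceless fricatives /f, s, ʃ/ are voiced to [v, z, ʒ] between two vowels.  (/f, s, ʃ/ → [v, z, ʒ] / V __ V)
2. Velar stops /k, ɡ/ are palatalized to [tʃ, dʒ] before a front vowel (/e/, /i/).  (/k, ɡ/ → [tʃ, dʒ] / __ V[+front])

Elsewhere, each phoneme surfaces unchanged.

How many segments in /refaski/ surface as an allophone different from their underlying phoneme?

Segments that undergo a rule: /f/ → [v] (rule 1); /k/ → [tʃ] (rule 2).
All other segments surface unchanged.

2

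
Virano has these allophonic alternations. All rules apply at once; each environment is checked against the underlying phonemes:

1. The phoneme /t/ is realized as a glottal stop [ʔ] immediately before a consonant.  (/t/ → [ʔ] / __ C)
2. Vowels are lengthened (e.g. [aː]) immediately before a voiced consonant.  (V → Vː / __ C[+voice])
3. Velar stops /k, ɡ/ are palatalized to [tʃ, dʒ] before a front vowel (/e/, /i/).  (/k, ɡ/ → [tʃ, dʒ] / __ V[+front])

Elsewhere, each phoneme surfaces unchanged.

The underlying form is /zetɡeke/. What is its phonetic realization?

/z/ (word-initial): no rule targets it → [z].
/e/ — between /z/ and /t/; rule 2 does not apply here → [e].
/t/ meets the environment for rule 1 (immediately before a consonant) → [ʔ].
Rule 3 applies to /ɡ/ (between /t/ and /e/: before a front vowel) → [dʒ].
/e/ — between /ɡ/ and /k/; rule 2 does not apply here → [e].
/k/ — between /e/ and /e/, before a front vowel — surfaces as [tʃ] (rule 3).
/e/ — word-final; rule 2 does not apply here → [e].

[zeʔdʒetʃe]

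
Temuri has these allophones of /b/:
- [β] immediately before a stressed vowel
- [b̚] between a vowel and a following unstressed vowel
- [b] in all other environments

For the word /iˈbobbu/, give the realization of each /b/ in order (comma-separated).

Occurrence 1 (position 2): immediately before a stressed vowel → [β].
Occurrence 2 (position 4): no conditioning environment matches → elsewhere allophone [b].
Occurrence 3 (position 5): no conditioning environment matches → elsewhere allophone [b].

[β], [b], [b]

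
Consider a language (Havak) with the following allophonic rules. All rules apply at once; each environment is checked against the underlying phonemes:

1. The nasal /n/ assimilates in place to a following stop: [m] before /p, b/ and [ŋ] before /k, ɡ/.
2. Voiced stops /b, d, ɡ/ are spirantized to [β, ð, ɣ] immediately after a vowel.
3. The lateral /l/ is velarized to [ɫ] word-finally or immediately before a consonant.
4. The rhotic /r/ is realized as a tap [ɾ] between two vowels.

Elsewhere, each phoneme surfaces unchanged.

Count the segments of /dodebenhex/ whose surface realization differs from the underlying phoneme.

2

Segments that undergo a rule: /d/ → [ð] (rule 2); /b/ → [β] (rule 2).
All other segments surface unchanged.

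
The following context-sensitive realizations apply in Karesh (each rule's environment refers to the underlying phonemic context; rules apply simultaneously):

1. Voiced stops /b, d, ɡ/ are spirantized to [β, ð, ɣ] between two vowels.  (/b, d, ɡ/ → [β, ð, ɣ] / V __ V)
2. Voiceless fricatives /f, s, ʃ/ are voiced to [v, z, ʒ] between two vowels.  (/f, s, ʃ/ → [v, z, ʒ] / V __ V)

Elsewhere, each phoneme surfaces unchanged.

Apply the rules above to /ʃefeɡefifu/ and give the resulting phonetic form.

/ʃ/ — word-initial; rule 2 does not apply here → [ʃ].
/f/ (between /e/ and /e/) occurs between two vowels → [v] by rule 2.
Rule 1 applies to /ɡ/ (between /e/ and /e/: between two vowels) → [ɣ].
Rule 2 applies to /f/ (between /e/ and /i/: between two vowels) → [v].
/f/ (between /i/ and /u/): between two vowels, so rule 2 applies → [v].

[ʃeveɣevivu]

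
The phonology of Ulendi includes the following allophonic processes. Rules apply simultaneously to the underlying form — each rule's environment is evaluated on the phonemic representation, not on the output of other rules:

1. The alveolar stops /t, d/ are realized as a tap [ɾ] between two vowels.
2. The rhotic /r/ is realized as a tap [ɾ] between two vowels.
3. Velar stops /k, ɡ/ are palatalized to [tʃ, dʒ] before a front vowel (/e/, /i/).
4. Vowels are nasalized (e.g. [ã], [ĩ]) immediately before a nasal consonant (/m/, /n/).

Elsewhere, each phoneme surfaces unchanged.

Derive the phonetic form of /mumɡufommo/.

[mũmɡufõmmo]

/m/ (word-initial): no rule targets it → [m].
/u/ meets the environment for rule 4 (before a nasal consonant) → [ũ].
/m/ (between /u/ and /ɡ/): no rule targets it → [m].
/ɡ/ (between /m/ and /u/): rule 3 targets it, but not before a front vowel → unchanged [ɡ].
/u/ (between /ɡ/ and /f/) is in the target of rule 4 but the environment (before a nasal consonant) is not met → [u].
/f/ (between /u/ and /o/) is unaffected → [f].
/o/ (between /f/ and /m/): before a nasal consonant, so rule 4 applies → [õ].
/m/ stays [m].
/m/ — not in any rule's target class → [m].
/o/ (word-final) fails the environment for rule 4, so it stays [o].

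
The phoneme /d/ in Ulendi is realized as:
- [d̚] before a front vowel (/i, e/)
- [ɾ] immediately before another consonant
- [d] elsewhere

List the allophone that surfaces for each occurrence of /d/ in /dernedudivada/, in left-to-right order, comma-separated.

[d̚], [d], [d̚], [d]

Occurrence 1 (position 1): before a front vowel (/i, e/) → [d̚].
Occurrence 2 (position 6): no conditioning environment matches → elsewhere allophone [d].
Occurrence 3 (position 8): before a front vowel (/i, e/) → [d̚].
Occurrence 4 (position 12): no conditioning environment matches → elsewhere allophone [d].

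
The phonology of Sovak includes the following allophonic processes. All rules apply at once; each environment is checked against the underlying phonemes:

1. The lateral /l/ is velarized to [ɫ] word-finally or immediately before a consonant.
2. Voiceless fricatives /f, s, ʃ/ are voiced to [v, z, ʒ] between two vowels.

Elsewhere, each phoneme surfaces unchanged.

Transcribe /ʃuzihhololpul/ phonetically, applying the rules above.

[ʃuzihholoɫpuɫ]

/ʃ/ (word-initial): rule 2 targets it, but not between two vowels → unchanged [ʃ].
/u/ — not in any rule's target class → [u].
/z/ — not in any rule's target class → [z].
/i/ (between /z/ and /h/) is unaffected → [i].
/h/ — not in any rule's target class → [h].
/h/ stays [h].
/o/ (between /h/ and /l/) is unaffected → [o].
/l/ (between /o/ and /o/) is in the target of rule 1 but the environment (word-finally or immediately before a consonant) is not met → [l].
/o/ stays [o].
/l/ meets the environment for rule 1 (word-finally or immediately before a consonant) → [ɫ].
/p/ (between /l/ and /u/) is unaffected → [p].
/u/ (between /p/ and /l/): no rule targets it → [u].
/l/ — word-final, word-finally or immediately before a consonant — surfaces as [ɫ] (rule 1).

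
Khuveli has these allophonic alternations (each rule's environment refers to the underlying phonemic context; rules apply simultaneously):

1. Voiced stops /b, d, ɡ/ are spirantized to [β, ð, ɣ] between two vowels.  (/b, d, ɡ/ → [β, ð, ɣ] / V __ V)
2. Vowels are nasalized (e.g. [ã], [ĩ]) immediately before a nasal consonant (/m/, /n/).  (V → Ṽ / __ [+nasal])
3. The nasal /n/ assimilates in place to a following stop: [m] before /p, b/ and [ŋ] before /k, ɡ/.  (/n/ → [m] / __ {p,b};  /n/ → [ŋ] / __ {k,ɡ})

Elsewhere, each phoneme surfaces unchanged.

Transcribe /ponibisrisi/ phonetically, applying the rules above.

/o/ (between /p/ and /n/) occurs before a nasal consonant → [õ] by rule 2.
/n/ (between /o/ and /i/) fails the environment for rule 3, so it stays [n].
/i/ (between /n/ and /b/): rule 2 targets it, but not before a nasal consonant → unchanged [i].
Rule 1 applies to /b/ (between /i/ and /i/: between two vowels) → [β].
/i/ (between /b/ and /s/) is in the target of rule 2 but the environment (before a nasal consonant) is not met → [i].
/i/ (between /r/ and /s/): rule 2 targets it, but not before a nasal consonant → unchanged [i].
/i/ (word-final): rule 2 targets it, but not before a nasal consonant → unchanged [i].

[põniβisrisi]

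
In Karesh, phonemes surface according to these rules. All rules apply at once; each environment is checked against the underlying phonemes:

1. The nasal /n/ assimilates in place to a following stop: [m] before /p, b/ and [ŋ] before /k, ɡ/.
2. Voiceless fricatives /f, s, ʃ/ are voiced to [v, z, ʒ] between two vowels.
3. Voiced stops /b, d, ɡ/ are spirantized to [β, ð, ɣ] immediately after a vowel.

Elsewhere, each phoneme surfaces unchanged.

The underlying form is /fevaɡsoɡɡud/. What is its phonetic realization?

/f/ — word-initial; rule 2 does not apply here → [f].
/ɡ/ meets the environment for rule 3 (immediately after a vowel) → [ɣ].
/s/ (between /ɡ/ and /o/) is in the target of rule 2 but the environment (between two vowels) is not met → [s].
/ɡ/ (between /o/ and /ɡ/): immediately after a vowel, so rule 3 applies → [ɣ].
/ɡ/ (between /ɡ/ and /u/) fails the environment for rule 3, so it stays [ɡ].
Rule 3 applies to /d/ (word-final: immediately after a vowel) → [ð].

[fevaɣsoɣɡuð]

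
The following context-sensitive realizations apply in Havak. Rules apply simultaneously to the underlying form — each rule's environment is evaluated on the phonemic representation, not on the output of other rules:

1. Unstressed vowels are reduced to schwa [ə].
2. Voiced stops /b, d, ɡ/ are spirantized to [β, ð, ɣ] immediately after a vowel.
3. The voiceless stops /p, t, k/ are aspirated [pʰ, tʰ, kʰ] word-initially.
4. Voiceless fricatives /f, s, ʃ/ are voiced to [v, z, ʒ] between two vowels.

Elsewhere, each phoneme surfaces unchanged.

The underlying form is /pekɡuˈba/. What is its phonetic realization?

[pʰəkɡəˈβa]

Rule 3 applies to /p/ (word-initial: word-initially) → [pʰ].
/e/ — between /p/ and /k/, in an unstressed syllable — surfaces as [ə] (rule 1).
/k/ (between /e/ and /ɡ/) is in the target of rule 3 but the environment (word-initially) is not met → [k].
/ɡ/ (between /k/ and /u/): rule 2 targets it, but not immediately after a vowel → unchanged [ɡ].
/u/ meets the environment for rule 1 (in an unstressed syllable) → [ə].
/b/ — between /u/ and /a/, immediately after a vowel — surfaces as [β] (rule 2).
/a/ (word-final) is in the target of rule 1 but the environment (in an unstressed syllable) is not met → [a].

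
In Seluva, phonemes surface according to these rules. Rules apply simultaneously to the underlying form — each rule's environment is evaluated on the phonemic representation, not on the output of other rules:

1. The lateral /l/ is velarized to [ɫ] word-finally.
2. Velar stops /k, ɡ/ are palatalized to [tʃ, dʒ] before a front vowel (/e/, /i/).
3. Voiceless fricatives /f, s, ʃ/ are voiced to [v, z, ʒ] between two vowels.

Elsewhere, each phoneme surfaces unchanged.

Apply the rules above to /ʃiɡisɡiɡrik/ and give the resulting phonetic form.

/ʃ/ — word-initial; rule 3 does not apply here → [ʃ].
/i/ (between /ʃ/ and /ɡ/) is unaffected → [i].
/ɡ/ meets the environment for rule 2 (before a front vowel) → [dʒ].
/i/ stays [i].
/s/ (between /i/ and /ɡ/): rule 3 targets it, but not between two vowels → unchanged [s].
/ɡ/ — between /s/ and /i/, before a front vowel — surfaces as [dʒ] (rule 2).
/i/ (between /ɡ/ and /ɡ/): no rule targets it → [i].
/ɡ/ (between /i/ and /r/) is in the target of rule 2 but the environment (before a front vowel) is not met → [ɡ].
/r/ stays [r].
/i/ (between /r/ and /k/): no rule targets it → [i].
/k/ — word-final; rule 2 does not apply here → [k].

[ʃidʒisdʒiɡrik]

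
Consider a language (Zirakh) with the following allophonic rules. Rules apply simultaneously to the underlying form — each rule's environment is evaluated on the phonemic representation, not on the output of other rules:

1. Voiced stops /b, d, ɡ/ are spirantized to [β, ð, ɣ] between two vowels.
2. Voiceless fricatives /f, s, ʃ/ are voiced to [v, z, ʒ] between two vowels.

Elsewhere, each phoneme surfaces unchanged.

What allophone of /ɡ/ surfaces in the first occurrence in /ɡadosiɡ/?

/ɡ/ (word-initial) fails the environment for rule 1, so it stays [ɡ].

[ɡ]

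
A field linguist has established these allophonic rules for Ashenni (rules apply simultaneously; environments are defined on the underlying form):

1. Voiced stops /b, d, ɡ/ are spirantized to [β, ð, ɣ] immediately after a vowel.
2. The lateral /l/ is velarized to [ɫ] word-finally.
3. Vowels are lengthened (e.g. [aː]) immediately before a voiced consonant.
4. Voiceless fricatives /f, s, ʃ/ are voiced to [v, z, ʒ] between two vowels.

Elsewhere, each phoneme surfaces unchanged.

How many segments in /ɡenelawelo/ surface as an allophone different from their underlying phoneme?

Segments that undergo a rule: /e/ → [eː] (rule 3); /e/ → [eː] (rule 3); /a/ → [aː] (rule 3); /e/ → [eː] (rule 3).
All other segments surface unchanged.

4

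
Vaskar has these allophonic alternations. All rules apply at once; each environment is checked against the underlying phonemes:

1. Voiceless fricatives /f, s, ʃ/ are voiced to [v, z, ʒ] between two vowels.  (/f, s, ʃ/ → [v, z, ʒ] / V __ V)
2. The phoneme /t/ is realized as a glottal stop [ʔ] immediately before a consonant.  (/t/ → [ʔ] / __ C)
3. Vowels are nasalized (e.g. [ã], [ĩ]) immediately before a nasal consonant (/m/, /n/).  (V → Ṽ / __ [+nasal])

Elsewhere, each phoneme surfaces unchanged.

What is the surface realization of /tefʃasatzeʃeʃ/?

/t/ (word-initial) fails the environment for rule 2, so it stays [t].
/e/ — between /t/ and /f/; rule 3 does not apply here → [e].
/f/ (between /e/ and /ʃ/): rule 1 targets it, but not between two vowels → unchanged [f].
/ʃ/ (between /f/ and /a/): rule 1 targets it, but not between two vowels → unchanged [ʃ].
/a/ (between /ʃ/ and /s/) is in the target of rule 3 but the environment (before a nasal consonant) is not met → [a].
/s/ — between /a/ and /a/, between two vowels — surfaces as [z] (rule 1).
/a/ (between /s/ and /t/) is in the target of rule 3 but the environment (before a nasal consonant) is not met → [a].
/t/ (between /a/ and /z/): immediately before a consonant, so rule 2 applies → [ʔ].
/z/ (between /t/ and /e/): no rule targets it → [z].
/e/ (between /z/ and /ʃ/) fails the environment for rule 3, so it stays [e].
Rule 1 applies to /ʃ/ (between /e/ and /e/: between two vowels) → [ʒ].
/e/ (between /ʃ/ and /ʃ/): rule 3 targets it, but not before a nasal consonant → unchanged [e].
/ʃ/ (word-final) is in the target of rule 1 but the environment (between two vowels) is not met → [ʃ].

[tefʃazaʔzeʒeʃ]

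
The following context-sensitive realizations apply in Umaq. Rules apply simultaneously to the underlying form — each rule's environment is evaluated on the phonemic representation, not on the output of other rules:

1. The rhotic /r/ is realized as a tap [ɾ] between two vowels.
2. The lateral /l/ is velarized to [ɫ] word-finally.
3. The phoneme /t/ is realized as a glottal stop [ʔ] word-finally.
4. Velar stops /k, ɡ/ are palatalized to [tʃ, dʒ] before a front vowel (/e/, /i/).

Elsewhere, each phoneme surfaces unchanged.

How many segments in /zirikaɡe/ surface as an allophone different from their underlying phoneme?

Segments that undergo a rule: /r/ → [ɾ] (rule 1); /ɡ/ → [dʒ] (rule 4).
All other segments surface unchanged.

2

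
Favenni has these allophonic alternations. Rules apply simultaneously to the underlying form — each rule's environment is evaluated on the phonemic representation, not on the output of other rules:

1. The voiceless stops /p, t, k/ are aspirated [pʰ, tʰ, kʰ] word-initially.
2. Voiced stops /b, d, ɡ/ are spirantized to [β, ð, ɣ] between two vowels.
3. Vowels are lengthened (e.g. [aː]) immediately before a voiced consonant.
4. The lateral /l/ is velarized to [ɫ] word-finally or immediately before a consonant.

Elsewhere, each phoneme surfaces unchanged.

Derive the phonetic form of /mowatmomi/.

Rule 3 applies to /o/ (between /m/ and /w/: before a voiced consonant) → [oː].
/a/ (between /w/ and /t/): rule 3 targets it, but not before a voiced consonant → unchanged [a].
/t/ (between /a/ and /m/) is in the target of rule 1 but the environment (word-initially) is not met → [t].
Rule 3 applies to /o/ (between /m/ and /m/: before a voiced consonant) → [oː].
/i/ (word-final): rule 3 targets it, but not before a voiced consonant → unchanged [i].

[moːwatmoːmi]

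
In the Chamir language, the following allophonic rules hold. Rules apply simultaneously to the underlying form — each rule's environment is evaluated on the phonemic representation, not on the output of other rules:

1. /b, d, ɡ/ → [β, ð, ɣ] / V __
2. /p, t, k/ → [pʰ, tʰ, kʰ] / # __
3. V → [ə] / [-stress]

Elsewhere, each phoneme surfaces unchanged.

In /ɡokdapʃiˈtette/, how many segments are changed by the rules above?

Segments that undergo a rule: /o/ → [ə] (rule 3); /a/ → [ə] (rule 3); /i/ → [ə] (rule 3); /e/ → [ə] (rule 3).
All other segments surface unchanged.

4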